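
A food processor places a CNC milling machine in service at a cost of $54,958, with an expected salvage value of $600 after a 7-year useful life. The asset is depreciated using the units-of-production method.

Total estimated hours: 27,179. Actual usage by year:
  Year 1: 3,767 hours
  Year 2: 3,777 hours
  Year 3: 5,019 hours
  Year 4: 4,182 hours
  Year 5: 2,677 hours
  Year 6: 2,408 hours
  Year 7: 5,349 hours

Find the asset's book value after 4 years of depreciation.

$21,468

Depreciable base = $54,958 − $600 = $54,358.
Rate = $54,358 / 27,179 hours = $2 per hour.
Year 1: 3,767 × $2 = $7,534. Book value $47,424.
Year 2: 3,777 × $2 = $7,554. Book value $39,870.
Year 3: 5,019 × $2 = $10,038. Book value $29,832.
Year 4: 4,182 × $2 = $8,364. Book value $21,468.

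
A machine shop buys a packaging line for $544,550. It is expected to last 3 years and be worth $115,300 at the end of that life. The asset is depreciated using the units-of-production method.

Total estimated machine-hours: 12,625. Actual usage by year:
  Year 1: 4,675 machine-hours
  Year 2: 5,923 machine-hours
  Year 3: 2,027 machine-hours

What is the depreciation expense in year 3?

$68,918

Depreciable base = $544,550 − $115,300 = $429,250.
Rate = $429,250 / 12,625 machine-hours = $34 per machine-hour.
Year 1: 4,675 × $34 = $158,950. Book value $385,600.
Year 2: 5,923 × $34 = $201,382. Book value $184,218.
Year 3: 2,027 × $34 = $68,918. Book value $115,300.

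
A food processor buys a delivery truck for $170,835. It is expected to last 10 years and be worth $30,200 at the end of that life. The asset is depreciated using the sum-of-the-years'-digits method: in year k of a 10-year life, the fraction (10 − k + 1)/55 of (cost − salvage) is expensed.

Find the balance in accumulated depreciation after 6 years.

Depreciable base = $170,835 − $30,200 = $140,635.
Sum of the years' digits = 10+9+8+7+6+5+4+3+2+1 = 55.
Year 1: $140,635 × 10/55 = $25,570. Book value $145,265.
Year 2: $140,635 × 9/55 = $23,013. Book value $122,252.
Year 3: $140,635 × 8/55 = $20,456. Book value $101,796.
Year 4: $140,635 × 7/55 = $17,899. Book value $83,897.
Year 5: $140,635 × 6/55 = $15,342. Book value $68,555.
Year 6: $140,635 × 5/55 = $12,785. Book value $55,770.
Accumulated through year 6 = $170,835 − $55,770 = $115,065.

$115,065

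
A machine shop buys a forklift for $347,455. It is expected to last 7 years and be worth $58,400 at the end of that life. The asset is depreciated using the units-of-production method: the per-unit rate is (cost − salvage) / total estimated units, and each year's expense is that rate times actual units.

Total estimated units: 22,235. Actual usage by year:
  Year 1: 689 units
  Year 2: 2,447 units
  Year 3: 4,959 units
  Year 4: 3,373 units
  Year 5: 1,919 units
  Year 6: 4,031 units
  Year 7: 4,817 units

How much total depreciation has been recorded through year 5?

Depreciable base = $347,455 − $58,400 = $289,055.
Rate = $289,055 / 22,235 units = $13 per unit.
Year 1: 689 × $13 = $8,957. Book value $338,498.
Year 2: 2,447 × $13 = $31,811. Book value $306,687.
Year 3: 4,959 × $13 = $64,467. Book value $242,220.
Year 4: 3,373 × $13 = $43,849. Book value $198,371.
Year 5: 1,919 × $13 = $24,947. Book value $173,424.
Accumulated through year 5 = $347,455 − $173,424 = $174,031.

$174,031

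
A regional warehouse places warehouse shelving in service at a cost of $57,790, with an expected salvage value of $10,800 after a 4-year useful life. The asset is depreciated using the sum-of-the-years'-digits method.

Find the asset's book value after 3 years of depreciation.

$15,499

Depreciable base = $57,790 − $10,800 = $46,990.
Sum of the years' digits = 4+3+2+1 = 10.
Year 1: $46,990 × 4/10 = $18,796. Book value $38,994.
Year 2: $46,990 × 3/10 = $14,097. Book value $24,897.
Year 3: $46,990 × 2/10 = $9,398. Book value $15,499.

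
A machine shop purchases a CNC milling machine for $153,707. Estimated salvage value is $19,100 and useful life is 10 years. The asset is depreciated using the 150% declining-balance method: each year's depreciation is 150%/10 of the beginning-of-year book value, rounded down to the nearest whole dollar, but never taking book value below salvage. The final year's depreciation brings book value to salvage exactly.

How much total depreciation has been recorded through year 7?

$104,430

Depreciable base = $153,707 − $19,100 = $134,607.
Year 1: ⌊$153,707 × 150%/10⌋ = $23,056. Book value $130,651.
Year 2: ⌊$130,651 × 150%/10⌋ = $19,597. Book value $111,054.
Year 3: ⌊$111,054 × 150%/10⌋ = $16,658. Book value $94,396.
Year 4: ⌊$94,396 × 150%/10⌋ = $14,159. Book value $80,237.
Year 5: ⌊$80,237 × 150%/10⌋ = $12,035. Book value $68,202.
Year 6: ⌊$68,202 × 150%/10⌋ = $10,230. Book value $57,972.
Year 7: ⌊$57,972 × 150%/10⌋ = $8,695. Book value $49,277.
Accumulated through year 7 = $153,707 − $49,277 = $104,430.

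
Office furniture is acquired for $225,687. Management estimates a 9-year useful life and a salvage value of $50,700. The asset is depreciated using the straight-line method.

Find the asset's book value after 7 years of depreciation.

Depreciable base = $225,687 − $50,700 = $174,987.
Annual expense = $174,987 / 9 = $19,443.
End of year 1: book value $206,244.
End of year 2: book value $186,801.
End of year 3: book value $167,358.
End of year 4: book value $147,915.
End of year 5: book value $128,472.
End of year 6: book value $109,029.
End of year 7: book value $89,586.

$89,586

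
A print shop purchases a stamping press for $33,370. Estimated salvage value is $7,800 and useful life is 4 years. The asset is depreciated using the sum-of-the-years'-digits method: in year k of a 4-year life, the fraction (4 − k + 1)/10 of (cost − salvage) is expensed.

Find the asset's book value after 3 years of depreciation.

$10,357

Depreciable base = $33,370 − $7,800 = $25,570.
Sum of the years' digits = 4+3+2+1 = 10.
Year 1: $25,570 × 4/10 = $10,228. Book value $23,142.
Year 2: $25,570 × 3/10 = $7,671. Book value $15,471.
Year 3: $25,570 × 2/10 = $5,114. Book value $10,357.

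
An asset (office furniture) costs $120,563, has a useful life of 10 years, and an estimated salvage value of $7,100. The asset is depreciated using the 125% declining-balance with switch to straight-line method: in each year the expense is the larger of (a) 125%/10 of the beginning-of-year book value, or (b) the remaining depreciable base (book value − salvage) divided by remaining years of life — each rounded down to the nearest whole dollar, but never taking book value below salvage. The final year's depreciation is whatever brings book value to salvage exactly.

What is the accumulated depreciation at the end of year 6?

$71,366

Depreciable base = $120,563 − $7,100 = $113,463.
Year 1: DB = ⌊$120,563 × 125%/10⌋ = $15,070; SL = ⌊$113,463/10⌋ = $11,346 → take DB $15,070. Book value $105,493.
Year 2: DB = ⌊$105,493 × 125%/10⌋ = $13,186; SL = ⌊$98,393/9⌋ = $10,932 → take DB $13,186. Book value $92,307.
Year 3: DB = ⌊$92,307 × 125%/10⌋ = $11,538; SL = ⌊$85,207/8⌋ = $10,650 → take DB $11,538. Book value $80,769.
Year 4: DB = ⌊$80,769 × 125%/10⌋ = $10,096; SL = ⌊$73,669/7⌋ = $10,524 → take SL $10,524. Book value $70,245.
Year 5: DB = ⌊$70,245 × 125%/10⌋ = $8,780; SL = ⌊$63,145/6⌋ = $10,524 → take SL $10,524. Book value $59,721.
Year 6: DB = ⌊$59,721 × 125%/10⌋ = $7,465; SL = ⌊$52,621/5⌋ = $10,524 → take SL $10,524. Book value $49,197.
Accumulated through year 6 = $120,563 − $49,197 = $71,366.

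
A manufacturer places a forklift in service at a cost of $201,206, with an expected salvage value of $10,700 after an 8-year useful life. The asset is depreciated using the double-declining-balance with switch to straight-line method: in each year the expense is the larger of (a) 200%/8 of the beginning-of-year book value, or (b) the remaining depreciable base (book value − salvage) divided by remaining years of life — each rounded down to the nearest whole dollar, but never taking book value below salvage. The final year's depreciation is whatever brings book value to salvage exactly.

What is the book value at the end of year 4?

$63,664

Depreciable base = $201,206 − $10,700 = $190,506.
Year 1: DB = ⌊$201,206 × 200%/8⌋ = $50,301; SL = ⌊$190,506/8⌋ = $23,813 → take DB $50,301. Book value $150,905.
Year 2: DB = ⌊$150,905 × 200%/8⌋ = $37,726; SL = ⌊$140,205/7⌋ = $20,029 → take DB $37,726. Book value $113,179.
Year 3: DB = ⌊$113,179 × 200%/8⌋ = $28,294; SL = ⌊$102,479/6⌋ = $17,079 → take DB $28,294. Book value $84,885.
Year 4: DB = ⌊$84,885 × 200%/8⌋ = $21,221; SL = ⌊$74,185/5⌋ = $14,837 → take DB $21,221. Book value $63,664.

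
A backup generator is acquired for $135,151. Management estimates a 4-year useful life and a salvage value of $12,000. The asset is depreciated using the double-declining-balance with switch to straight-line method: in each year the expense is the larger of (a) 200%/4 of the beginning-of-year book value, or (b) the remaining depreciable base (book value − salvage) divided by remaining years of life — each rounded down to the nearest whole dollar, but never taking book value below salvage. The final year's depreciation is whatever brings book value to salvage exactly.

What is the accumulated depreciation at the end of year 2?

Depreciable base = $135,151 − $12,000 = $123,151.
Year 1: DB = ⌊$135,151 × 200%/4⌋ = $67,575; SL = ⌊$123,151/4⌋ = $30,787 → take DB $67,575. Book value $67,576.
Year 2: DB = ⌊$67,576 × 200%/4⌋ = $33,788; SL = ⌊$55,576/3⌋ = $18,525 → take DB $33,788. Book value $33,788.
Accumulated through year 2 = $135,151 − $33,788 = $101,363.

$101,363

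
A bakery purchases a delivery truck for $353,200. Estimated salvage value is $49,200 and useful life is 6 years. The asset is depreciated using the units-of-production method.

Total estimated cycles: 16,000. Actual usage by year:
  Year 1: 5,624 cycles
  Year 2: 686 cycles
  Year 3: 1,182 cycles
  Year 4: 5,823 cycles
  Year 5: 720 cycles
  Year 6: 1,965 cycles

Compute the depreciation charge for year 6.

Depreciable base = $353,200 − $49,200 = $304,000.
Rate = $304,000 / 16,000 cycles = $19 per cycle.
Year 1: 5,624 × $19 = $106,856. Book value $246,344.
Year 2: 686 × $19 = $13,034. Book value $233,310.
Year 3: 1,182 × $19 = $22,458. Book value $210,852.
Year 4: 5,823 × $19 = $110,637. Book value $100,215.
Year 5: 720 × $19 = $13,680. Book value $86,535.
Year 6: 1,965 × $19 = $37,335. Book value $49,200.

$37,335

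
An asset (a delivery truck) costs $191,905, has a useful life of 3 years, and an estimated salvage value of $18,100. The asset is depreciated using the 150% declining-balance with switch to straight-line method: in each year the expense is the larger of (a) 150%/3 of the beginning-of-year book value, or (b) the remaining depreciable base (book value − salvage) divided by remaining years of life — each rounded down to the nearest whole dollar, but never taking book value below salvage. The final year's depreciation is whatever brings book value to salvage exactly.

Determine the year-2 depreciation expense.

$47,976

Depreciable base = $191,905 − $18,100 = $173,805.
Year 1: DB = ⌊$191,905 × 150%/3⌋ = $95,952; SL = ⌊$173,805/3⌋ = $57,935 → take DB $95,952. Book value $95,953.
Year 2: DB = ⌊$95,953 × 150%/3⌋ = $47,976; SL = ⌊$77,853/2⌋ = $38,926 → take DB $47,976. Book value $47,977.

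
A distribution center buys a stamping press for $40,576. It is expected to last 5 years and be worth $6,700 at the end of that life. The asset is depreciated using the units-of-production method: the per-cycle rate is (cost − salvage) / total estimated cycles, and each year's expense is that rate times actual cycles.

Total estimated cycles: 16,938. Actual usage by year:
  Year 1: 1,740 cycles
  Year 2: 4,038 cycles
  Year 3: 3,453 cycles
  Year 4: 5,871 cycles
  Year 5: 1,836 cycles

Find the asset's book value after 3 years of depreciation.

Depreciable base = $40,576 − $6,700 = $33,876.
Rate = $33,876 / 16,938 cycles = $2 per cycle.
Year 1: 1,740 × $2 = $3,480. Book value $37,096.
Year 2: 4,038 × $2 = $8,076. Book value $29,020.
Year 3: 3,453 × $2 = $6,906. Book value $22,114.

$22,114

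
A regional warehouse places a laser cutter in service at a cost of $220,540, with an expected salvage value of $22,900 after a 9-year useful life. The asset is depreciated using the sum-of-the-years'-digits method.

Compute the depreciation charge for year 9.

$4,392

Depreciable base = $220,540 − $22,900 = $197,640.
Sum of the years' digits = 9+8+7+6+5+4+3+2+1 = 45.
Year 1: $197,640 × 9/45 = $39,528. Book value $181,012.
Year 2: $197,640 × 8/45 = $35,136. Book value $145,876.
Year 3: $197,640 × 7/45 = $30,744. Book value $115,132.
Year 4: $197,640 × 6/45 = $26,352. Book value $88,780.
Year 5: $197,640 × 5/45 = $21,960. Book value $66,820.
Year 6: $197,640 × 4/45 = $17,568. Book value $49,252.
Year 7: $197,640 × 3/45 = $13,176. Book value $36,076.
Year 8: $197,640 × 2/45 = $8,784. Book value $27,292.
Year 9: $197,640 × 1/45 = $4,392. Book value $22,900.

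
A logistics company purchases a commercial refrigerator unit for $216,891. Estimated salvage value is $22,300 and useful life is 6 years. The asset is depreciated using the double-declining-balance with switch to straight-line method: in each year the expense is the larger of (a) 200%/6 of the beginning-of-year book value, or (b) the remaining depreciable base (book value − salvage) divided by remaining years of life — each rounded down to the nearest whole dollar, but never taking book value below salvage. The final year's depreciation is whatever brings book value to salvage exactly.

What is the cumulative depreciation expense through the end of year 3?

$152,627

Depreciable base = $216,891 − $22,300 = $194,591.
Year 1: DB = ⌊$216,891 × 200%/6⌋ = $72,297; SL = ⌊$194,591/6⌋ = $32,431 → take DB $72,297. Book value $144,594.
Year 2: DB = ⌊$144,594 × 200%/6⌋ = $48,198; SL = ⌊$122,294/5⌋ = $24,458 → take DB $48,198. Book value $96,396.
Year 3: DB = ⌊$96,396 × 200%/6⌋ = $32,132; SL = ⌊$74,096/4⌋ = $18,524 → take DB $32,132. Book value $64,264.
Accumulated through year 3 = $216,891 − $64,264 = $152,627.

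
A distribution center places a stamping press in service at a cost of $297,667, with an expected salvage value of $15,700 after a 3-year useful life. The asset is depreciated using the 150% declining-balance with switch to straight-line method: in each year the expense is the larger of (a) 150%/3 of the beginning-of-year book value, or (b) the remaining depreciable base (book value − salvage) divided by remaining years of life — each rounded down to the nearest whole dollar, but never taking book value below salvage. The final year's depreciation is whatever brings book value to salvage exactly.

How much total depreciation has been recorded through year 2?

$223,250

Depreciable base = $297,667 − $15,700 = $281,967.
Year 1: DB = ⌊$297,667 × 150%/3⌋ = $148,833; SL = ⌊$281,967/3⌋ = $93,989 → take DB $148,833. Book value $148,834.
Year 2: DB = ⌊$148,834 × 150%/3⌋ = $74,417; SL = ⌊$133,134/2⌋ = $66,567 → take DB $74,417. Book value $74,417.
Accumulated through year 2 = $297,667 − $74,417 = $223,250.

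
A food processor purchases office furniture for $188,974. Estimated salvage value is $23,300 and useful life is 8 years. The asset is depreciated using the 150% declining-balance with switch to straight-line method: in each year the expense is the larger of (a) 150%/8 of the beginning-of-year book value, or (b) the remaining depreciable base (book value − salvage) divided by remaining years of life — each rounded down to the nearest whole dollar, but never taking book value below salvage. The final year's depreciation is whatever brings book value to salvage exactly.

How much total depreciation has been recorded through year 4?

$106,617

Depreciable base = $188,974 − $23,300 = $165,674.
Year 1: DB = ⌊$188,974 × 150%/8⌋ = $35,432; SL = ⌊$165,674/8⌋ = $20,709 → take DB $35,432. Book value $153,542.
Year 2: DB = ⌊$153,542 × 150%/8⌋ = $28,789; SL = ⌊$130,242/7⌋ = $18,606 → take DB $28,789. Book value $124,753.
Year 3: DB = ⌊$124,753 × 150%/8⌋ = $23,391; SL = ⌊$101,453/6⌋ = $16,908 → take DB $23,391. Book value $101,362.
Year 4: DB = ⌊$101,362 × 150%/8⌋ = $19,005; SL = ⌊$78,062/5⌋ = $15,612 → take DB $19,005. Book value $82,357.
Accumulated through year 4 = $188,974 − $82,357 = $106,617.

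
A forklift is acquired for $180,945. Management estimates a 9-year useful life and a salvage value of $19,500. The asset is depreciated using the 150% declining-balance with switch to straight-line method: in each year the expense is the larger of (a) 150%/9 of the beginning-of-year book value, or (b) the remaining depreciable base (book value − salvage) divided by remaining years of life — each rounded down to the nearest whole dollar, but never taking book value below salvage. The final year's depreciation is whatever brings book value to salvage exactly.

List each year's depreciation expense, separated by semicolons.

Depreciable base = $180,945 − $19,500 = $161,445.
Year 1: DB = ⌊$180,945 × 150%/9⌋ = $30,157; SL = ⌊$161,445/9⌋ = $17,938 → take DB $30,157. Book value $150,788.
Year 2: DB = ⌊$150,788 × 150%/9⌋ = $25,131; SL = ⌊$131,288/8⌋ = $16,411 → take DB $25,131. Book value $125,657.
Year 3: DB = ⌊$125,657 × 150%/9⌋ = $20,942; SL = ⌊$106,157/7⌋ = $15,165 → take DB $20,942. Book value $104,715.
Year 4: DB = ⌊$104,715 × 150%/9⌋ = $17,452; SL = ⌊$85,215/6⌋ = $14,202 → take DB $17,452. Book value $87,263.
Year 5: DB = ⌊$87,263 × 150%/9⌋ = $14,543; SL = ⌊$67,763/5⌋ = $13,552 → take DB $14,543. Book value $72,720.
Year 6: DB = ⌊$72,720 × 150%/9⌋ = $12,120; SL = ⌊$53,220/4⌋ = $13,305 → take SL $13,305. Book value $59,415.
Year 7: DB = ⌊$59,415 × 150%/9⌋ = $9,902; SL = ⌊$39,915/3⌋ = $13,305 → take SL $13,305. Book value $46,110.
Year 8: DB = ⌊$46,110 × 150%/9⌋ = $7,685; SL = ⌊$26,610/2⌋ = $13,305 → take SL $13,305. Book value $32,805.
Year 9 (final): $32,805 − $19,500 = $13,305. Book value $19,500.

$30,157; $25,131; $20,942; $17,452; $14,543; $13,305; $13,305; $13,305; $13,305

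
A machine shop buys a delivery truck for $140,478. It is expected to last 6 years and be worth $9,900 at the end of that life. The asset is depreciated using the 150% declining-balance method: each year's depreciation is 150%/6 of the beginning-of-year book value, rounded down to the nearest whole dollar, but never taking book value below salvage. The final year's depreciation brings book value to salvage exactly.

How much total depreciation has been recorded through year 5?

$107,141

Depreciable base = $140,478 − $9,900 = $130,578.
Year 1: ⌊$140,478 × 150%/6⌋ = $35,119. Book value $105,359.
Year 2: ⌊$105,359 × 150%/6⌋ = $26,339. Book value $79,020.
Year 3: ⌊$79,020 × 150%/6⌋ = $19,755. Book value $59,265.
Year 4: ⌊$59,265 × 150%/6⌋ = $14,816. Book value $44,449.
Year 5: ⌊$44,449 × 150%/6⌋ = $11,112. Book value $33,337.
Accumulated through year 5 = $140,478 − $33,337 = $107,141.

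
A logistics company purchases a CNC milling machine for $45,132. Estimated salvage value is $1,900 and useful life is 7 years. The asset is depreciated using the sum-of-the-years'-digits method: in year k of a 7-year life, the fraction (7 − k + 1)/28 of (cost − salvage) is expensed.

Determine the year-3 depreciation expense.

$7,720

Depreciable base = $45,132 − $1,900 = $43,232.
Sum of the years' digits = 7+6+5+4+3+2+1 = 28.
Year 1: $43,232 × 7/28 = $10,808. Book value $34,324.
Year 2: $43,232 × 6/28 = $9,264. Book value $25,060.
Year 3: $43,232 × 5/28 = $7,720. Book value $17,340.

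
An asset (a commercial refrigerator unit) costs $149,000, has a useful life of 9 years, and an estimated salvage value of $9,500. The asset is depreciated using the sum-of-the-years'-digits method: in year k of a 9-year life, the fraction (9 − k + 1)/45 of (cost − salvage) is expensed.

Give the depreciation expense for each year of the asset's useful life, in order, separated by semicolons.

$27,900; $24,800; $21,700; $18,600; $15,500; $12,400; $9,300; $6,200; $3,100

Depreciable base = $149,000 − $9,500 = $139,500.
Sum of the years' digits = 9+8+7+6+5+4+3+2+1 = 45.
Year 1: $139,500 × 9/45 = $27,900. Book value $121,100.
Year 2: $139,500 × 8/45 = $24,800. Book value $96,300.
Year 3: $139,500 × 7/45 = $21,700. Book value $74,600.
Year 4: $139,500 × 6/45 = $18,600. Book value $56,000.
Year 5: $139,500 × 5/45 = $15,500. Book value $40,500.
Year 6: $139,500 × 4/45 = $12,400. Book value $28,100.
Year 7: $139,500 × 3/45 = $9,300. Book value $18,800.
Year 8: $139,500 × 2/45 = $6,200. Book value $12,600.
Year 9: $139,500 × 1/45 = $3,100. Book value $9,500.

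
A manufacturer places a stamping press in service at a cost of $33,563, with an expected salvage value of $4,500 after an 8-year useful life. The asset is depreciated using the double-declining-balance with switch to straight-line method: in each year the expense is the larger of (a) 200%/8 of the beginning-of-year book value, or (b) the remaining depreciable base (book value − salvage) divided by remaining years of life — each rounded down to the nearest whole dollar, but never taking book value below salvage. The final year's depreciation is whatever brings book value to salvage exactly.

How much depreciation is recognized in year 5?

Depreciable base = $33,563 − $4,500 = $29,063.
Year 1: DB = ⌊$33,563 × 200%/8⌋ = $8,390; SL = ⌊$29,063/8⌋ = $3,632 → take DB $8,390. Book value $25,173.
Year 2: DB = ⌊$25,173 × 200%/8⌋ = $6,293; SL = ⌊$20,673/7⌋ = $2,953 → take DB $6,293. Book value $18,880.
Year 3: DB = ⌊$18,880 × 200%/8⌋ = $4,720; SL = ⌊$14,380/6⌋ = $2,396 → take DB $4,720. Book value $14,160.
Year 4: DB = ⌊$14,160 × 200%/8⌋ = $3,540; SL = ⌊$9,660/5⌋ = $1,932 → take DB $3,540. Book value $10,620.
Year 5: DB = ⌊$10,620 × 200%/8⌋ = $2,655; SL = ⌊$6,120/4⌋ = $1,530 → take DB $2,655. Book value $7,965.

$2,655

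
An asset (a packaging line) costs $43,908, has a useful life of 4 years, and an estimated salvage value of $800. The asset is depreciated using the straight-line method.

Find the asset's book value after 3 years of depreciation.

Depreciable base = $43,908 − $800 = $43,108.
Annual expense = $43,108 / 4 = $10,777.
End of year 1: book value $33,131.
End of year 2: book value $22,354.
End of year 3: book value $11,577.

$11,577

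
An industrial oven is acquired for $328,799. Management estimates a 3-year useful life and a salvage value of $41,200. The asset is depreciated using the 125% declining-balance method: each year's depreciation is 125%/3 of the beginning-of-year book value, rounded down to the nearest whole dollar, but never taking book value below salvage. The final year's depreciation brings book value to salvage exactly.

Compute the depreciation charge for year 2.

$79,916

Depreciable base = $328,799 − $41,200 = $287,599.
Year 1: ⌊$328,799 × 125%/3⌋ = $136,999. Book value $191,800.
Year 2: ⌊$191,800 × 125%/3⌋ = $79,916. Book value $111,884.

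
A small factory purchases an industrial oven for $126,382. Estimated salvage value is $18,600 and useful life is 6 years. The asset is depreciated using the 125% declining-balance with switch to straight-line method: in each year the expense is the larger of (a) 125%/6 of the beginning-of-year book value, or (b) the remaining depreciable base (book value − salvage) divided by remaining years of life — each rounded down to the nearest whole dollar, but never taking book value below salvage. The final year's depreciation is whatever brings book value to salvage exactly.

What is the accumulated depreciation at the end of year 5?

$93,079

Depreciable base = $126,382 − $18,600 = $107,782.
Year 1: DB = ⌊$126,382 × 125%/6⌋ = $26,329; SL = ⌊$107,782/6⌋ = $17,963 → take DB $26,329. Book value $100,053.
Year 2: DB = ⌊$100,053 × 125%/6⌋ = $20,844; SL = ⌊$81,453/5⌋ = $16,290 → take DB $20,844. Book value $79,209.
Year 3: DB = ⌊$79,209 × 125%/6⌋ = $16,501; SL = ⌊$60,609/4⌋ = $15,152 → take DB $16,501. Book value $62,708.
Year 4: DB = ⌊$62,708 × 125%/6⌋ = $13,064; SL = ⌊$44,108/3⌋ = $14,702 → take SL $14,702. Book value $48,006.
Year 5: DB = ⌊$48,006 × 125%/6⌋ = $10,001; SL = ⌊$29,406/2⌋ = $14,703 → take SL $14,703. Book value $33,303.
Accumulated through year 5 = $126,382 − $33,303 = $93,079.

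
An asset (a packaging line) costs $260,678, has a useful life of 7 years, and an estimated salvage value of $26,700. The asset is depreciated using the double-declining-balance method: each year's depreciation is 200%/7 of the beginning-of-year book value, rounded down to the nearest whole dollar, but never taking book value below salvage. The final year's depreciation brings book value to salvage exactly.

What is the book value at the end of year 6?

$34,622

Depreciable base = $260,678 − $26,700 = $233,978.
Year 1: ⌊$260,678 × 200%/7⌋ = $74,479. Book value $186,199.
Year 2: ⌊$186,199 × 200%/7⌋ = $53,199. Book value $133,000.
Year 3: ⌊$133,000 × 200%/7⌋ = $38,000. Book value $95,000.
Year 4: ⌊$95,000 × 200%/7⌋ = $27,142. Book value $67,858.
Year 5: ⌊$67,858 × 200%/7⌋ = $19,388. Book value $48,470.
Year 6: ⌊$48,470 × 200%/7⌋ = $13,848. Book value $34,622.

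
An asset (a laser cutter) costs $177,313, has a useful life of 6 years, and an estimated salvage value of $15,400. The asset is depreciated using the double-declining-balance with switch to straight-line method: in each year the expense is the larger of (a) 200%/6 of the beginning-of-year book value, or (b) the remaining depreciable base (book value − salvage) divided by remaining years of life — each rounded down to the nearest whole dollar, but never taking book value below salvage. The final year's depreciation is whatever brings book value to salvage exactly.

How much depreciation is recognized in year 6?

Depreciable base = $177,313 − $15,400 = $161,913.
Year 1: DB = ⌊$177,313 × 200%/6⌋ = $59,104; SL = ⌊$161,913/6⌋ = $26,985 → take DB $59,104. Book value $118,209.
Year 2: DB = ⌊$118,209 × 200%/6⌋ = $39,403; SL = ⌊$102,809/5⌋ = $20,561 → take DB $39,403. Book value $78,806.
Year 3: DB = ⌊$78,806 × 200%/6⌋ = $26,268; SL = ⌊$63,406/4⌋ = $15,851 → take DB $26,268. Book value $52,538.
Year 4: DB = ⌊$52,538 × 200%/6⌋ = $17,512; SL = ⌊$37,138/3⌋ = $12,379 → take DB $17,512. Book value $35,026.
Year 5: DB = ⌊$35,026 × 200%/6⌋ = $11,675; SL = ⌊$19,626/2⌋ = $9,813 → take DB $11,675. Book value $23,351.
Year 6 (final): $23,351 − $15,400 = $7,951. Book value $15,400.

$7,951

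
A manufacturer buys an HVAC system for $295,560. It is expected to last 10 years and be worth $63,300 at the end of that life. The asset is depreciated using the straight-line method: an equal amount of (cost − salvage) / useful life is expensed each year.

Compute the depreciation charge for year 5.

$23,226

Depreciable base = $295,560 − $63,300 = $232,260.
Annual expense = $232,260 / 10 = $23,226.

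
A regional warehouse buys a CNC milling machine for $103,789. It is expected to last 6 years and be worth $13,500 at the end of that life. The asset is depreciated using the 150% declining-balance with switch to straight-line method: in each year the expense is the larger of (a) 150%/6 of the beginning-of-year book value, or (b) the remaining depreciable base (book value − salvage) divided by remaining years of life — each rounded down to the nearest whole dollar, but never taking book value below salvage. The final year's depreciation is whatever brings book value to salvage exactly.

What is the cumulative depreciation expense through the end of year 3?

$60,002

Depreciable base = $103,789 − $13,500 = $90,289.
Year 1: DB = ⌊$103,789 × 150%/6⌋ = $25,947; SL = ⌊$90,289/6⌋ = $15,048 → take DB $25,947. Book value $77,842.
Year 2: DB = ⌊$77,842 × 150%/6⌋ = $19,460; SL = ⌊$64,342/5⌋ = $12,868 → take DB $19,460. Book value $58,382.
Year 3: DB = ⌊$58,382 × 150%/6⌋ = $14,595; SL = ⌊$44,882/4⌋ = $11,220 → take DB $14,595. Book value $43,787.
Accumulated through year 3 = $103,789 − $43,787 = $60,002.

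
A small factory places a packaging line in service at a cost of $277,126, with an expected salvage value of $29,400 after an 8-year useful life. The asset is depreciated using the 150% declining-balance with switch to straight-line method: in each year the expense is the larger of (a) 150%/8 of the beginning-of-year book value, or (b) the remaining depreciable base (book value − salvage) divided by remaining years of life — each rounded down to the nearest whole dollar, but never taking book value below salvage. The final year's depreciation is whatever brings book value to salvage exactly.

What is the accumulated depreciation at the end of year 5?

Depreciable base = $277,126 − $29,400 = $247,726.
Year 1: DB = ⌊$277,126 × 150%/8⌋ = $51,961; SL = ⌊$247,726/8⌋ = $30,965 → take DB $51,961. Book value $225,165.
Year 2: DB = ⌊$225,165 × 150%/8⌋ = $42,218; SL = ⌊$195,765/7⌋ = $27,966 → take DB $42,218. Book value $182,947.
Year 3: DB = ⌊$182,947 × 150%/8⌋ = $34,302; SL = ⌊$153,547/6⌋ = $25,591 → take DB $34,302. Book value $148,645.
Year 4: DB = ⌊$148,645 × 150%/8⌋ = $27,870; SL = ⌊$119,245/5⌋ = $23,849 → take DB $27,870. Book value $120,775.
Year 5: DB = ⌊$120,775 × 150%/8⌋ = $22,645; SL = ⌊$91,375/4⌋ = $22,843 → take SL $22,843. Book value $97,932.
Accumulated through year 5 = $277,126 − $97,932 = $179,194.

$179,194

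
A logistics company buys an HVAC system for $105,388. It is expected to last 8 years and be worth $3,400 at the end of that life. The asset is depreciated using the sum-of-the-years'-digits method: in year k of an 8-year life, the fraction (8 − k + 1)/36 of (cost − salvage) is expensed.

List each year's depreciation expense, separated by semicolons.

Depreciable base = $105,388 − $3,400 = $101,988.
Sum of the years' digits = 8+7+6+5+4+3+2+1 = 36.
Year 1: $101,988 × 8/36 = $22,664. Book value $82,724.
Year 2: $101,988 × 7/36 = $19,831. Book value $62,893.
Year 3: $101,988 × 6/36 = $16,998. Book value $45,895.
Year 4: $101,988 × 5/36 = $14,165. Book value $31,730.
Year 5: $101,988 × 4/36 = $11,332. Book value $20,398.
Year 6: $101,988 × 3/36 = $8,499. Book value $11,899.
Year 7: $101,988 × 2/36 = $5,666. Book value $6,233.
Year 8: $101,988 × 1/36 = $2,833. Book value $3,400.

$22,664; $19,831; $16,998; $14,165; $11,332; $8,499; $5,666; $2,833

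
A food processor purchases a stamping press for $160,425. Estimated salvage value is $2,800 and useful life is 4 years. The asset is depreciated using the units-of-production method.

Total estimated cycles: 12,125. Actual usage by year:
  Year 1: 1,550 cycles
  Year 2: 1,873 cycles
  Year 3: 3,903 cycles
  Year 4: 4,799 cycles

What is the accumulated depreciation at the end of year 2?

Depreciable base = $160,425 − $2,800 = $157,625.
Rate = $157,625 / 12,125 cycles = $13 per cycle.
Year 1: 1,550 × $13 = $20,150. Book value $140,275.
Year 2: 1,873 × $13 = $24,349. Book value $115,926.
Accumulated through year 2 = $160,425 − $115,926 = $44,499.

$44,499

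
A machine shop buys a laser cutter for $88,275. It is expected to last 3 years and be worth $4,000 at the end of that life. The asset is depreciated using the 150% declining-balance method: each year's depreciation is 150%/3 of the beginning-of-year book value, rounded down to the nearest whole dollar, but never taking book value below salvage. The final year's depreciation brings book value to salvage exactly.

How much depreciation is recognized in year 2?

Depreciable base = $88,275 − $4,000 = $84,275.
Year 1: ⌊$88,275 × 150%/3⌋ = $44,137. Book value $44,138.
Year 2: ⌊$44,138 × 150%/3⌋ = $22,069. Book value $22,069.

$22,069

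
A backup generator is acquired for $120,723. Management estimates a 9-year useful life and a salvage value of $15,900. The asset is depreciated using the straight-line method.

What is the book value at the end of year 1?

$109,076

Depreciable base = $120,723 − $15,900 = $104,823.
Annual expense = $104,823 / 9 = $11,647.
End of year 1: book value $109,076.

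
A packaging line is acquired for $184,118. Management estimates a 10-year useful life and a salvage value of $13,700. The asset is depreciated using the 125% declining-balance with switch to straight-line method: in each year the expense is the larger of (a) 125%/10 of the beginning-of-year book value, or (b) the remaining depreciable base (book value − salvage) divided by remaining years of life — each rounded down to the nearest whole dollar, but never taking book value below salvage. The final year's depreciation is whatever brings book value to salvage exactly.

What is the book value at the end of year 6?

$76,356

Depreciable base = $184,118 − $13,700 = $170,418.
Year 1: DB = ⌊$184,118 × 125%/10⌋ = $23,014; SL = ⌊$170,418/10⌋ = $17,041 → take DB $23,014. Book value $161,104.
Year 2: DB = ⌊$161,104 × 125%/10⌋ = $20,138; SL = ⌊$147,404/9⌋ = $16,378 → take DB $20,138. Book value $140,966.
Year 3: DB = ⌊$140,966 × 125%/10⌋ = $17,620; SL = ⌊$127,266/8⌋ = $15,908 → take DB $17,620. Book value $123,346.
Year 4: DB = ⌊$123,346 × 125%/10⌋ = $15,418; SL = ⌊$109,646/7⌋ = $15,663 → take SL $15,663. Book value $107,683.
Year 5: DB = ⌊$107,683 × 125%/10⌋ = $13,460; SL = ⌊$93,983/6⌋ = $15,663 → take SL $15,663. Book value $92,020.
Year 6: DB = ⌊$92,020 × 125%/10⌋ = $11,502; SL = ⌊$78,320/5⌋ = $15,664 → take SL $15,664. Book value $76,356.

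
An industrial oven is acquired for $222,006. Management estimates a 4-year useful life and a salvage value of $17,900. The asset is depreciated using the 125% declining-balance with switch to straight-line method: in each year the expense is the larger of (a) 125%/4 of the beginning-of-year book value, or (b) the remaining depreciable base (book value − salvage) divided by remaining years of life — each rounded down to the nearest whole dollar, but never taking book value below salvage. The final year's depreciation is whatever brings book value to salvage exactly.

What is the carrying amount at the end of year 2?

$104,934

Depreciable base = $222,006 − $17,900 = $204,106.
Year 1: DB = ⌊$222,006 × 125%/4⌋ = $69,376; SL = ⌊$204,106/4⌋ = $51,026 → take DB $69,376. Book value $152,630.
Year 2: DB = ⌊$152,630 × 125%/4⌋ = $47,696; SL = ⌊$134,730/3⌋ = $44,910 → take DB $47,696. Book value $104,934.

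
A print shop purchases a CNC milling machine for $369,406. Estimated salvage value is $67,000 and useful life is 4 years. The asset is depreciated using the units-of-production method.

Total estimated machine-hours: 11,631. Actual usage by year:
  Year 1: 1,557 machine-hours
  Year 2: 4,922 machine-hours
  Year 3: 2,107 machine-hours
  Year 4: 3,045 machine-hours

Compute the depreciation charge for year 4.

Depreciable base = $369,406 − $67,000 = $302,406.
Rate = $302,406 / 11,631 machine-hours = $26 per machine-hour.
Year 1: 1,557 × $26 = $40,482. Book value $328,924.
Year 2: 4,922 × $26 = $127,972. Book value $200,952.
Year 3: 2,107 × $26 = $54,782. Book value $146,170.
Year 4: 3,045 × $26 = $79,170. Book value $67,000.

$79,170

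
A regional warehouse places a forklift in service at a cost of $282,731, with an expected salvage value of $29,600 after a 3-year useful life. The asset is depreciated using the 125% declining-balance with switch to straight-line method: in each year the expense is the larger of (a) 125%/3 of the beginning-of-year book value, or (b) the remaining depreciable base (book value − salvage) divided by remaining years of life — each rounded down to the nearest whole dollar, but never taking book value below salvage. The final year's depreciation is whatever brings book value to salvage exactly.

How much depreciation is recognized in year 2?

Depreciable base = $282,731 − $29,600 = $253,131.
Year 1: DB = ⌊$282,731 × 125%/3⌋ = $117,804; SL = ⌊$253,131/3⌋ = $84,377 → take DB $117,804. Book value $164,927.
Year 2: DB = ⌊$164,927 × 125%/3⌋ = $68,719; SL = ⌊$135,327/2⌋ = $67,663 → take DB $68,719. Book value $96,208.

$68,719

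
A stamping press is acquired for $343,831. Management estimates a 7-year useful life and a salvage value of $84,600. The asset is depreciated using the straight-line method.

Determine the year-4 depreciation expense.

$37,033

Depreciable base = $343,831 − $84,600 = $259,231.
Annual expense = $259,231 / 7 = $37,033.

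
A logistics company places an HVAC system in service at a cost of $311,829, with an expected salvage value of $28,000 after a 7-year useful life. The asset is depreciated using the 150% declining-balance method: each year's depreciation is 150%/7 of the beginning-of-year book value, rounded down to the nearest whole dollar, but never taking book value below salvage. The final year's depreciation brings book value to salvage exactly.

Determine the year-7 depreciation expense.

$45,370

Depreciable base = $311,829 − $28,000 = $283,829.
Year 1: ⌊$311,829 × 150%/7⌋ = $66,820. Book value $245,009.
Year 2: ⌊$245,009 × 150%/7⌋ = $52,501. Book value $192,508.
Year 3: ⌊$192,508 × 150%/7⌋ = $41,251. Book value $151,257.
Year 4: ⌊$151,257 × 150%/7⌋ = $32,412. Book value $118,845.
Year 5: ⌊$118,845 × 150%/7⌋ = $25,466. Book value $93,379.
Year 6: ⌊$93,379 × 150%/7⌋ = $20,009. Book value $73,370.
Year 7 (final): $73,370 − $28,000 = $45,370. Book value $28,000.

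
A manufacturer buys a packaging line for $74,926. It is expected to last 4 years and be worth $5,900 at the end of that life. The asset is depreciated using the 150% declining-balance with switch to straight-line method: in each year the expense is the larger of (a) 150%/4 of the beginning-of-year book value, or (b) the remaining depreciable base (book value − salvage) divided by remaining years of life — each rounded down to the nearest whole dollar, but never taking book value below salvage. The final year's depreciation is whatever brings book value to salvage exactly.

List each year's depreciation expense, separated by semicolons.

$28,097; $17,560; $11,684; $11,685

Depreciable base = $74,926 − $5,900 = $69,026.
Year 1: DB = ⌊$74,926 × 150%/4⌋ = $28,097; SL = ⌊$69,026/4⌋ = $17,256 → take DB $28,097. Book value $46,829.
Year 2: DB = ⌊$46,829 × 150%/4⌋ = $17,560; SL = ⌊$40,929/3⌋ = $13,643 → take DB $17,560. Book value $29,269.
Year 3: DB = ⌊$29,269 × 150%/4⌋ = $10,975; SL = ⌊$23,369/2⌋ = $11,684 → take SL $11,684. Book value $17,585.
Year 4 (final): $17,585 − $5,900 = $11,685. Book value $5,900.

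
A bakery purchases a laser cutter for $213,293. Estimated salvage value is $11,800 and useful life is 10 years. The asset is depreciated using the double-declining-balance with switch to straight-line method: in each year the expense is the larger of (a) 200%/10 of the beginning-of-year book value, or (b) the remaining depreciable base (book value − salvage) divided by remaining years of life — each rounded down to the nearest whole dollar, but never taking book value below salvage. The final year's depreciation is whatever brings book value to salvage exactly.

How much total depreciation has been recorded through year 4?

Depreciable base = $213,293 − $11,800 = $201,493.
Year 1: DB = ⌊$213,293 × 200%/10⌋ = $42,658; SL = ⌊$201,493/10⌋ = $20,149 → take DB $42,658. Book value $170,635.
Year 2: DB = ⌊$170,635 × 200%/10⌋ = $34,127; SL = ⌊$158,835/9⌋ = $17,648 → take DB $34,127. Book value $136,508.
Year 3: DB = ⌊$136,508 × 200%/10⌋ = $27,301; SL = ⌊$124,708/8⌋ = $15,588 → take DB $27,301. Book value $109,207.
Year 4: DB = ⌊$109,207 × 200%/10⌋ = $21,841; SL = ⌊$97,407/7⌋ = $13,915 → take DB $21,841. Book value $87,366.
Accumulated through year 4 = $213,293 − $87,366 = $125,927.

$125,927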